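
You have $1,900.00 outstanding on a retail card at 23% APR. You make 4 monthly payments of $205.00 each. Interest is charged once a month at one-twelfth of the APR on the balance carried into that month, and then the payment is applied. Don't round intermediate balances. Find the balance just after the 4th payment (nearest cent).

$1,206.03

Monthly rate r = 23%/12 = 1.91667% = 0.0191667.
Each month: B ← B·(1+r) − $205.00.
Month 1: interest $36.42; balance after payment $1,731.42.
Month 2: interest $33.19; balance after payment $1,559.60.
Month 3: interest $29.89; balance after payment $1,384.49.
Month 4: interest $26.54; balance after payment $1,206.03.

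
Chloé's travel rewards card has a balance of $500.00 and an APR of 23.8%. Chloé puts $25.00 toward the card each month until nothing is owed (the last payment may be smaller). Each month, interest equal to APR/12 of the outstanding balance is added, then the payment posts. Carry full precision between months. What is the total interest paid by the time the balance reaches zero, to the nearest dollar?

$143

Monthly rate r = 23.8%/12 = 1.98333% = 0.0198333.
Payoff takes n = ⌈−ln(1 − rB₀/P)/ln(1+r)⌉ = ⌈25.728⌉ = 26 payments; the last is $18.26.
Total paid = 25·$25.00 + $18.26 = $643.26.
Total interest = total paid − principal = $643.26 − $500.00 = $143.26.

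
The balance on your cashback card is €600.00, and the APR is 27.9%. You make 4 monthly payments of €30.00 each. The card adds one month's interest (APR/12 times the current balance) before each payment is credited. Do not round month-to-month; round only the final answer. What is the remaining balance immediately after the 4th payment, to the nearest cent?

Monthly rate r = 27.9%/12 = 2.325% = 0.02325.
Each month: B ← B·(1+r) − €30.00.
Month 1: interest €13.95; balance after payment €583.95.
Month 2: interest €13.58; balance after payment €567.53.
Month 3: interest €13.19; balance after payment €550.72.
Month 4: interest €12.80; balance after payment €533.53.

€533.53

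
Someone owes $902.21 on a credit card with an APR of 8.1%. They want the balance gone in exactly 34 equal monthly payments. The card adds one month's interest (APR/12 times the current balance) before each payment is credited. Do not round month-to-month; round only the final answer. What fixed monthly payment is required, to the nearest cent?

$29.79

Monthly rate r = 8.1%/12 = 0.675% = 0.00675.
Level-payment amortization: P = B₀·r / (1 − (1+r)^(−n)) = 902.21·0.00675 / (1 − 1.00675^(−34)).
Denominator 1 − (1+r)^(−34) = 0.204455828.
P = 6.08992 / 0.204455828 ≈ 29.79.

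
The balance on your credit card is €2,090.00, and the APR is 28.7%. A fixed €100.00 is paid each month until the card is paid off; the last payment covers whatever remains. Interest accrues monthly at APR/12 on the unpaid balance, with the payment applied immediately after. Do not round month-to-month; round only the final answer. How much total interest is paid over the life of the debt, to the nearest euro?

Monthly rate r = 28.7%/12 = 2.39167% = 0.0239167.
Payoff takes n = ⌈−ln(1 − rB₀/P)/ln(1+r)⌉ = ⌈29.315⌉ = 30 payments; the last is €31.75.
Total paid = 29·€100.00 + €31.75 = €2,931.75.
Total interest = total paid − principal = €2,931.75 − €2,090.00 = €841.75.

€842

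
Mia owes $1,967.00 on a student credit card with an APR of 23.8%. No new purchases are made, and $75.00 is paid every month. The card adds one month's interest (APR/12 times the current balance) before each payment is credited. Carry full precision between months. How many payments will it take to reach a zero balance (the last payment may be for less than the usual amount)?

38 months

Monthly rate r = 23.8%/12 = 1.98333% = 0.0198333.
Recurrence: B ← B·(1+r) − $75.00.
Month 1: interest $39.01; balance after payment $1,931.01.
Month 2: interest $38.30; balance after payment $1,894.31.
Closed form: n = −ln(1 − rB₀/P)/ln(1+r) = −ln(0.47984)/ln(1.01983) ≈ 37.390, so the balance reaches zero during payment 38.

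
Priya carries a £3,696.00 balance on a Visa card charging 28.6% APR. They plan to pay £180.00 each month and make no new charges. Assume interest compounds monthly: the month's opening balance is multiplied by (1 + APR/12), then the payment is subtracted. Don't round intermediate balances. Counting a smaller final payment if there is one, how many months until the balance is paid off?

Monthly rate r = 28.6%/12 = 2.38333% = 0.0238333.
Recurrence: B ← B·(1+r) − £180.00.
Month 1: interest £88.09; balance after payment £3,604.09.
Month 2: interest £85.90; balance after payment £3,509.99.
Closed form: n = −ln(1 − rB₀/P)/ln(1+r) = −ln(0.51062)/ln(1.02383) ≈ 28.536, so the balance reaches zero during payment 29.

29 months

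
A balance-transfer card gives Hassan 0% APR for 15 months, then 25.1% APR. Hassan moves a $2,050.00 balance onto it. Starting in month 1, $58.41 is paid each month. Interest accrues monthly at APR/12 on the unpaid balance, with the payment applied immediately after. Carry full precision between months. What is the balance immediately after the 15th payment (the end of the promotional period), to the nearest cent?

Promo months 1–15 at r₀ = 0%/12 = 0; months 16+ at r₁ = 25.1%/12 = 0.0209167.
After month 15 (no interest yet): B = $2,050.00 − 15·$58.41 = $1,173.85.

$1,173.85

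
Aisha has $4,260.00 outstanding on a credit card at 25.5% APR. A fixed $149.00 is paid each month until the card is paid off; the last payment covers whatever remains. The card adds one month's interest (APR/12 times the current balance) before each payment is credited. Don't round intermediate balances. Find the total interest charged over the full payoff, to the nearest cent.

$2,368.26

Monthly rate r = 25.5%/12 = 2.125% = 0.02125.
Payoff takes n = ⌈−ln(1 − rB₀/P)/ln(1+r)⌉ = ⌈44.482⌉ = 45 payments; the last is $72.26.
Total paid = 44·$149.00 + $72.26 = $6,628.26.
Total interest = total paid − principal = $6,628.26 − $4,260.00 = $2,368.26.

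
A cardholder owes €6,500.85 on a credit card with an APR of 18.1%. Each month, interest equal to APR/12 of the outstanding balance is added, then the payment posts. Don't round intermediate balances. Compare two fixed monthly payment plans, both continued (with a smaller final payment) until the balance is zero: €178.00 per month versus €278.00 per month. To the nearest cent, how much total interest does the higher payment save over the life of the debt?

Monthly rate r = 18.1%/12 = 1.50833% = 0.0150833.
At €178.00/mo: n = ⌈−ln(1 − rB₀/P)/ln(1+r)⌉ = 54 payments (last €83.45); total interest = total paid − €6,500.85 = €3,016.60.
At €278.00/mo: 30 payments (last €15.27); total interest €1,576.42.
Interest saved = €3,016.60 − €1,576.42 = €1,440.18.

€1,440.18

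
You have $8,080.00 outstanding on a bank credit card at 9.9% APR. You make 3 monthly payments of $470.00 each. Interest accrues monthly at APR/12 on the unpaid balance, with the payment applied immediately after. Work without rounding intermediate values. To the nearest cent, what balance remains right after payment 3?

$6,859.97

Monthly rate r = 9.9%/12 = 0.825% = 0.00825.
Each month: B ← B·(1+r) − $470.00.
Month 1: interest $66.66; balance after payment $7,676.66.
Month 2: interest $63.33; balance after payment $7,269.99.
Month 3: interest $59.98; balance after payment $6,859.97.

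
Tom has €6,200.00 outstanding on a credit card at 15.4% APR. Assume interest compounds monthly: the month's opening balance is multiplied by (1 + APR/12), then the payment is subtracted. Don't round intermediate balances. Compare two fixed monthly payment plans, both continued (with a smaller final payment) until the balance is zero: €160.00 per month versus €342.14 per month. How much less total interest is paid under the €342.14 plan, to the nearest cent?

Monthly rate r = 15.4%/12 = 1.28333% = 0.0128333.
At €160.00/mo: n = ⌈−ln(1 − rB₀/P)/ln(1+r)⌉ = 54 payments (last €149.45); total interest = total paid − €6,200.00 = €2,429.45.
At €342.14/mo: 21 payments (last €259.48); total interest €902.28.
Interest saved = €2,429.45 − €902.28 = €1,527.17.

€1,527.17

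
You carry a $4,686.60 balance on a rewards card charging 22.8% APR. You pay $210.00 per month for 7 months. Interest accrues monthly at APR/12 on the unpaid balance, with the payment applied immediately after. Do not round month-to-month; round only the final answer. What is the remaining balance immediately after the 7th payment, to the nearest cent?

$3,790.10

Monthly rate r = 22.8%/12 = 1.9% = 0.019.
Each month: B ← B·(1+r) − $210.00.
Month 1: interest $89.05; balance after payment $4,565.65.
Month 2: interest $86.75; balance after payment $4,442.39.
Month 3: interest $84.41; balance after payment $4,316.80.
Month 4: interest $82.02; balance after payment $4,188.82.
Month 5: interest $79.59; balance after payment $4,058.40.
Month 6: interest $77.11; balance after payment $3,925.51.
Month 7: interest $74.58; balance after payment $3,790.10.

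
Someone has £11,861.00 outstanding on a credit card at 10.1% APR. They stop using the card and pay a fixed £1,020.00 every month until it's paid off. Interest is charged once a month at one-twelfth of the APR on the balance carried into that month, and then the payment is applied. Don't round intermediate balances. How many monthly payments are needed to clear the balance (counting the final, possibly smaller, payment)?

Monthly rate r = 10.1%/12 = 0.841667% = 0.00841667.
Recurrence: B ← B·(1+r) − £1,020.00.
Month 1: interest £99.83; balance after payment £10,940.83.
Month 2: interest £92.09; balance after payment £10,012.92.
Closed form: n = −ln(1 − rB₀/P)/ln(1+r) = −ln(0.90213)/ln(1.00842) ≈ 12.289, so the balance reaches zero during payment 13.

13 months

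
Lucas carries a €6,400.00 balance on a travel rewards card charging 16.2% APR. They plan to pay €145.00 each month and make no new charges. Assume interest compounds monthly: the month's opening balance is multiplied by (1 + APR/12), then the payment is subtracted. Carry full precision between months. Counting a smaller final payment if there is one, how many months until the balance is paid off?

68 months

Monthly rate r = 16.2%/12 = 1.35% = 0.0135.
Recurrence: B ← B·(1+r) − €145.00.
Month 1: interest €86.40; balance after payment €6,341.40.
Month 2: interest €85.61; balance after payment €6,282.01.
Closed form: n = −ln(1 − rB₀/P)/ln(1+r) = −ln(0.40414)/ln(1.0135) ≈ 67.563, so the balance reaches zero during payment 68.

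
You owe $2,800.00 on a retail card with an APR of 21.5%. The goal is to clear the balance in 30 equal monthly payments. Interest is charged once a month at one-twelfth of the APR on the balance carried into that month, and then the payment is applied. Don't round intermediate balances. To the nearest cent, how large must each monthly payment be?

$121.47

Monthly rate r = 21.5%/12 = 1.79167% = 0.0179167.
Level-payment amortization: P = B₀·r / (1 − (1+r)^(−n)) = 2800.00·0.0179167 / (1 − 1.01792^(−30)).
Denominator 1 − (1+r)^(−30) = 0.413006568.
P = 50.1667 / 0.413006568 ≈ 121.47.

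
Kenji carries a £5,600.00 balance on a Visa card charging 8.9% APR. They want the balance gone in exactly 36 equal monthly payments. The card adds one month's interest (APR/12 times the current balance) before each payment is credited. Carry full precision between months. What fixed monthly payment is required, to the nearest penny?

£177.82

Monthly rate r = 8.9%/12 = 0.741667% = 0.00741667.
Level-payment amortization: P = B₀·r / (1 − (1+r)^(−n)) = 5600.00·0.00741667 / (1 − 1.00742^(−36)).
Denominator 1 − (1+r)^(−36) = 0.233572172.
P = 41.5333 / 0.233572172 ≈ 177.82.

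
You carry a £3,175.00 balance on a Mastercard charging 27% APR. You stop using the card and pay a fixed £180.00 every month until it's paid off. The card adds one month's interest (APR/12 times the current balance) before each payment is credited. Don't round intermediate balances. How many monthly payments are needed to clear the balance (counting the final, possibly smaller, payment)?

23 months

Monthly rate r = 27%/12 = 2.25% = 0.0225.
Recurrence: B ← B·(1+r) − £180.00.
Month 1: interest £71.44; balance after payment £3,066.44.
Month 2: interest £68.99; balance after payment £2,955.43.
Closed form: n = −ln(1 − rB₀/P)/ln(1+r) = −ln(0.60313)/ln(1.0225) ≈ 22.724, so the balance reaches zero during payment 23.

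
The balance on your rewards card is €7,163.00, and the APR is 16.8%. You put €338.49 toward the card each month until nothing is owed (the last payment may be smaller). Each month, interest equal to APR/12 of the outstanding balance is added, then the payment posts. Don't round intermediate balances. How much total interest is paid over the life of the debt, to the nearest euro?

€1,392

Monthly rate r = 16.8%/12 = 1.4% = 0.014.
Payoff takes n = ⌈−ln(1 − rB₀/P)/ln(1+r)⌉ = ⌈25.272⌉ = 26 payments; the last is €92.44.
Total paid = 25·€338.49 + €92.44 = €8,554.69.
Total interest = total paid − principal = €8,554.69 − €7,163.00 = €1,391.69.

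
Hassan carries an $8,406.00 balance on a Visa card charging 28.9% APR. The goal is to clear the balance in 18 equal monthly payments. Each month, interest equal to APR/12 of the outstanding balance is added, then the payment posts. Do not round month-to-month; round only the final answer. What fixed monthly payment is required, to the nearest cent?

$581.03

Monthly rate r = 28.9%/12 = 2.40833% = 0.0240833.
Level-payment amortization: P = B₀·r / (1 − (1+r)^(−n)) = 8406.00·0.0240833 / (1 − 1.02408^(−18)).
Denominator 1 − (1+r)^(−18) = 0.34842467.
P = 202.444 / 0.34842467 ≈ 581.03.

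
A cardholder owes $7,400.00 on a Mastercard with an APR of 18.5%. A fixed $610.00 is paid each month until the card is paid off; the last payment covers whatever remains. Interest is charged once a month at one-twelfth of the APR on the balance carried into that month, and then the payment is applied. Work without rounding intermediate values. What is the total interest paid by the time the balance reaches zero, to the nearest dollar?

$857

Monthly rate r = 18.5%/12 = 1.54167% = 0.0154167.
Payoff takes n = ⌈−ln(1 − rB₀/P)/ln(1+r)⌉ = ⌈13.534⌉ = 14 payments; the last is $326.66.
Total paid = 13·$610.00 + $326.66 = $8,256.66.
Total interest = total paid − principal = $8,256.66 − $7,400.00 = $856.66.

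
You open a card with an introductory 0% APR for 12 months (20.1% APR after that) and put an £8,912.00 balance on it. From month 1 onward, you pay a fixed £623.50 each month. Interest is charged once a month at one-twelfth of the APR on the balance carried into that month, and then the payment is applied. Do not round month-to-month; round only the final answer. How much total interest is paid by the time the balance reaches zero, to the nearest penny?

Promo months 1–12 at r₀ = 0%/12 = 0; months 13+ at r₁ = 20.1%/12 = 0.01675.
After month 12 (no interest yet): B = £8,912.00 − 12·£623.50 = £1,430.00.
Then at r₁ with £623.50/mo: n₂ = −ln(1 − r₁·B/P)/ln(1+r₁) ≈ 2.36 → 3 more payments.
Total paid = 14·£623.50 + £224.56 = £8,953.56; interest = £8,953.56 − £8,912.00 = £41.56.

£41.56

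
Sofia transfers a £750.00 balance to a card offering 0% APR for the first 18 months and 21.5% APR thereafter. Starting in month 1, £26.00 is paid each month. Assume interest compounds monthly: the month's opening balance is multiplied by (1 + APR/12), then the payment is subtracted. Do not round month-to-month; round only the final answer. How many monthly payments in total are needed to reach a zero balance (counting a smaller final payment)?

Promo months 1–18 at r₀ = 0%/12 = 0; months 19+ at r₁ = 21.5%/12 = 0.0179167.
After month 18 (no interest yet): B = £750.00 − 18·£26.00 = £282.00.
Then at r₁ with £26.00/mo: n₂ = −ln(1 − r₁·B/P)/ln(1+r₁) ≈ 12.17 → 13 more payments.

31 payments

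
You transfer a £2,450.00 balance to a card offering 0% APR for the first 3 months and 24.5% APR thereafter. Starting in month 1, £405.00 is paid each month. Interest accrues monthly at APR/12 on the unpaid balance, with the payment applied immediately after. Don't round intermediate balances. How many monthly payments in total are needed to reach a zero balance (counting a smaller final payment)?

Promo months 1–3 at r₀ = 0%/12 = 0; months 4+ at r₁ = 24.5%/12 = 0.0204167.
After month 3 (no interest yet): B = £2,450.00 − 3·£405.00 = £1,235.00.
Then at r₁ with £405.00/mo: n₂ = −ln(1 − r₁·B/P)/ln(1+r₁) ≈ 3.18 → 4 more payments.

7 payments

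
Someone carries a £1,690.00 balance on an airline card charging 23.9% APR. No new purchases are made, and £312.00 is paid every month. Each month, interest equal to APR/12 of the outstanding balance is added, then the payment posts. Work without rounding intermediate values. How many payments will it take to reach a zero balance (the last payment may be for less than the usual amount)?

Monthly rate r = 23.9%/12 = 1.99167% = 0.0199167.
Recurrence: B ← B·(1+r) − £312.00.
Month 1: interest £33.66; balance after payment £1,411.66.
Month 2: interest £28.12; balance after payment £1,127.77.
Month 3: interest £22.46; balance after payment £838.24.
Month 4: interest £16.69; balance after payment £542.93.
Month 5: interest £10.81; balance after payment £241.74.
Month 6: interest £4.81; balance after payment £0.00.

6 payments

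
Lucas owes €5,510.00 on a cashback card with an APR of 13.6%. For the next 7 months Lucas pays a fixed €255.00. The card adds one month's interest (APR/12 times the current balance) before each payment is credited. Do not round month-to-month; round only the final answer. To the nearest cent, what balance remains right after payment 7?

Monthly rate r = 13.6%/12 = 1.13333% = 0.0113333.
Each month: B ← B·(1+r) − €255.00.
Month 1: interest €62.45; balance after payment €5,317.45.
Month 2: interest €60.26; balance after payment €5,122.71.
Month 3: interest €58.06; balance after payment €4,925.77.
Month 4: interest €55.83; balance after payment €4,726.59.
Month 5: interest €53.57; balance after payment €4,525.16.
Month 6: interest €51.29; balance after payment €4,321.45.
Month 7: interest €48.98; balance after payment €4,115.42.

€4,115.42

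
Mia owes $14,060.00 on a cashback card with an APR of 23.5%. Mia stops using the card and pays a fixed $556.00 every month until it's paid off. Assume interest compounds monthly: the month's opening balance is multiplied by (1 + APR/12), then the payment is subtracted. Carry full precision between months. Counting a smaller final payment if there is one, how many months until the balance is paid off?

36 months

Monthly rate r = 23.5%/12 = 1.95833% = 0.0195833.
Recurrence: B ← B·(1+r) − $556.00.
Month 1: interest $275.34; balance after payment $13,779.34.
Month 2: interest $269.85; balance after payment $13,493.19.
Closed form: n = −ln(1 − rB₀/P)/ln(1+r) = −ln(0.50478)/ln(1.01958) ≈ 35.249, so the balance reaches zero during payment 36.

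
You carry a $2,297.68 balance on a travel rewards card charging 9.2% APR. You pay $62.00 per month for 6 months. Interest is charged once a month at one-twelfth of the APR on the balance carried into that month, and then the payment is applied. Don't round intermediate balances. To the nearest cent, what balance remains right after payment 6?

$2,026.22

Monthly rate r = 9.2%/12 = 0.766667% = 0.00766667.
Each month: B ← B·(1+r) − $62.00.
Month 1: interest $17.62; balance after payment $2,253.30.
Month 2: interest $17.28; balance after payment $2,208.57.
Month 3: interest $16.93; balance after payment $2,163.50.
Month 4: interest $16.59; balance after payment $2,118.09.
Month 5: interest $16.24; balance after payment $2,072.33.
Month 6: interest $15.89; balance after payment $2,026.22.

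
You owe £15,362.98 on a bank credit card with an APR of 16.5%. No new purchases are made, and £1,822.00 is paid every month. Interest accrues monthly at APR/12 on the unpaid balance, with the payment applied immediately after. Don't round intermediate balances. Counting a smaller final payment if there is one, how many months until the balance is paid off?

Monthly rate r = 16.5%/12 = 1.375% = 0.01375.
Recurrence: B ← B·(1+r) − £1,822.00.
Month 1: interest £211.24; balance after payment £13,752.22.
Month 2: interest £189.09; balance after payment £12,119.31.
Closed form: n = −ln(1 − rB₀/P)/ln(1+r) = −ln(0.88406)/ln(1.01375) ≈ 9.024, so the balance reaches zero during payment 10.

10 payments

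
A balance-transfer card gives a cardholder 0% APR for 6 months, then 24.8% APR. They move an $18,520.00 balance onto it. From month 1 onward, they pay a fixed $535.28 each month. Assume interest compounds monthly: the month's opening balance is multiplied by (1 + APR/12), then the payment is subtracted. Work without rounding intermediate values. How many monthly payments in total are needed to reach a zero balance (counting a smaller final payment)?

Promo months 1–6 at r₀ = 0%/12 = 0; months 7+ at r₁ = 24.8%/12 = 0.0206667.
After month 6 (no interest yet): B = $18,520.00 − 6·$535.28 = $15,308.32.
Then at r₁ with $535.28/mo: n₂ = −ln(1 − r₁·B/P)/ln(1+r₁) ≈ 43.71 → 44 more payments.

50 payments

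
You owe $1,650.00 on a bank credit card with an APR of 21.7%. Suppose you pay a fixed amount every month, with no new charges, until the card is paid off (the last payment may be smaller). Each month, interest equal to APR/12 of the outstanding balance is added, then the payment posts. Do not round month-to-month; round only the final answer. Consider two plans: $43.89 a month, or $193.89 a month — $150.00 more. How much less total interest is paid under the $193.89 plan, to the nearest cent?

Monthly rate r = 21.7%/12 = 1.80833% = 0.0180833.
At $43.89/mo: n = ⌈−ln(1 − rB₀/P)/ln(1+r)⌉ = 64 payments (last $24.13); total interest = total paid − $1,650.00 = $1,139.20.
At $193.89/mo: 10 payments (last $63.22); total interest $158.23.
Interest saved = $1,139.20 − $158.23 = $980.97.

$980.97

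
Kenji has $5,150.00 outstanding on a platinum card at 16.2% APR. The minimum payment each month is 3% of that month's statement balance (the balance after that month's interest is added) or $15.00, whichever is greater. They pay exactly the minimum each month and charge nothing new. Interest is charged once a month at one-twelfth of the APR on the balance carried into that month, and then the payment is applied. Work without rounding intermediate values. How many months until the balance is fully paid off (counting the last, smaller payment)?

182 months

Monthly rate r = 16.2%/12 = 1.35% = 0.0135.
While 3% of the post-interest balance exceeds $15.00, each month B ← (B·(1+r))·(1 − 0.03), i.e. B shrinks by the factor (1+r)·0.97 = 0.9831.
This holds for months 1–138. Entering month 139 the balance is $489.76; 3% of the post-interest balance is now below $15.00, so the flat $15.00 minimum applies from here.
From month 139 a fixed $15.00 at rate r clears $489.76 in 44 more payments. Total: 138 + 44 = 182 months.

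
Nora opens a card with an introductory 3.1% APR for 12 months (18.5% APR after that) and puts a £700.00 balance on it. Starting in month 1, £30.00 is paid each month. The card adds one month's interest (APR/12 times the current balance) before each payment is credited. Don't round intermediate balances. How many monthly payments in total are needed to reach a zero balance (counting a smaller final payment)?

26 payments

Promo months 1–12 at r₀ = 3.1%/12 = 0.00258333; months 13+ at r₁ = 18.5%/12 = 0.0154167.
After month 12: iterate B ← B·(1+r₀) − £30.00 for 12 months → £356.85.
Then at r₁ with £30.00/mo: n₂ = −ln(1 − r₁·B/P)/ln(1+r₁) ≈ 13.24 → 14 more payments.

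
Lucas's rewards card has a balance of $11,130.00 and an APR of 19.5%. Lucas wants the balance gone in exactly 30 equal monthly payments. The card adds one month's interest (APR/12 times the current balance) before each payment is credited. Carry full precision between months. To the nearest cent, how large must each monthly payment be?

$471.70

Monthly rate r = 19.5%/12 = 1.625% = 0.01625.
Level-payment amortization: P = B₀·r / (1 − (1+r)^(−n)) = 11130.00·0.01625 / (1 − 1.01625^(−30)).
Denominator 1 − (1+r)^(−30) = 0.38342879.
P = 180.863 / 0.38342879 ≈ 471.70.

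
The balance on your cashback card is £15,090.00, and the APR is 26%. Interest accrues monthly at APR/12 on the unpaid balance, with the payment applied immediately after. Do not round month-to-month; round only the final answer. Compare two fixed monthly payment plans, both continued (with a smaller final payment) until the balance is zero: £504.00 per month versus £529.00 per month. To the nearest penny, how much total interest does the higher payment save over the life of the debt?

Monthly rate r = 26%/12 = 2.16667% = 0.0216667.
At £504.00/mo: n = ⌈−ln(1 − rB₀/P)/ln(1+r)⌉ = 49 payments (last £406.45); total interest = total paid − £15,090.00 = £9,508.45.
At £529.00/mo: 45 payments (last £477.32); total interest £8,663.32.
Interest saved = £9,508.45 − £8,663.32 = £845.13.

£845.13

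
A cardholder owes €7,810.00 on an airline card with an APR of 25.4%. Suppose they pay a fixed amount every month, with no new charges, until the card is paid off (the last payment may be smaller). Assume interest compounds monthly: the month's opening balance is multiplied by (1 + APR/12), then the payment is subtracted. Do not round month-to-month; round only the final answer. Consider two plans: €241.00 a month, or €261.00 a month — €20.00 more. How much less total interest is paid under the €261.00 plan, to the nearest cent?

Monthly rate r = 25.4%/12 = 2.11667% = 0.0211667.
At €241.00/mo: n = ⌈−ln(1 − rB₀/P)/ln(1+r)⌉ = 56 payments (last €71.35); total interest = total paid − €7,810.00 = €5,516.35.
At €261.00/mo: 48 payments (last €236.65); total interest €4,693.65.
Interest saved = €5,516.35 − €4,693.65 = €822.70.

€822.70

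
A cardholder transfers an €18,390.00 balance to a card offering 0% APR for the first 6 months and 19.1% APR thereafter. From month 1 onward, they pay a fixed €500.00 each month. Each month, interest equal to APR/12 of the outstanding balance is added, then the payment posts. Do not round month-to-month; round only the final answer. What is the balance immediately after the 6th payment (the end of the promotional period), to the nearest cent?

€15,390.00

Promo months 1–6 at r₀ = 0%/12 = 0; months 7+ at r₁ = 19.1%/12 = 0.0159167.
After month 6 (no interest yet): B = €18,390.00 − 6·€500.00 = €15,390.00.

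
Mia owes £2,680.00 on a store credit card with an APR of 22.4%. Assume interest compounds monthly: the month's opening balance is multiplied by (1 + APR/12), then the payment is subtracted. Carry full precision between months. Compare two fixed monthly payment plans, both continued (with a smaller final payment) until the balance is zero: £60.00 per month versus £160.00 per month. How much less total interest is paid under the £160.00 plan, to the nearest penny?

£2,577.56

Monthly rate r = 22.4%/12 = 1.86667% = 0.0186667.
At £60.00/mo: n = ⌈−ln(1 − rB₀/P)/ln(1+r)⌉ = 98 payments (last £1.49); total interest = total paid − £2,680.00 = £3,141.49.
At £160.00/mo: 21 payments (last £43.93); total interest £563.93.
Interest saved = £3,141.49 − £563.93 = £2,577.56.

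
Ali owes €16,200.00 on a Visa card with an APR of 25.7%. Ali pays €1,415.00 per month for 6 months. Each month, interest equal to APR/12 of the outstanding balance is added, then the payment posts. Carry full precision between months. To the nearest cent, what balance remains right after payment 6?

Monthly rate r = 25.7%/12 = 2.14167% = 0.0214167.
Each month: B ← B·(1+r) − €1,415.00.
Month 1: interest €346.95; balance after payment €15,131.95.
Month 2: interest €324.08; balance after payment €14,041.03.
Month 3: interest €300.71; balance after payment €12,926.74.
Month 4: interest €276.85; balance after payment €11,788.59.
Month 5: interest €252.47; balance after payment €10,626.06.
Month 6: interest €227.57; balance after payment €9,438.63.

€9,438.63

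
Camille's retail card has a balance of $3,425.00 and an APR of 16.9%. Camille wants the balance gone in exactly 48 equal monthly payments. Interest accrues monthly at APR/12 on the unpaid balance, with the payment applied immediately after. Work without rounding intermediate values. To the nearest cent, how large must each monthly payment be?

Monthly rate r = 16.9%/12 = 1.40833% = 0.0140833.
Level-payment amortization: P = B₀·r / (1 − (1+r)^(−n)) = 3425.00·0.0140833 / (1 − 1.01408^(−48)).
Denominator 1 − (1+r)^(−48) = 0.488948065.
P = 48.2354 / 0.488948065 ≈ 98.65.

$98.65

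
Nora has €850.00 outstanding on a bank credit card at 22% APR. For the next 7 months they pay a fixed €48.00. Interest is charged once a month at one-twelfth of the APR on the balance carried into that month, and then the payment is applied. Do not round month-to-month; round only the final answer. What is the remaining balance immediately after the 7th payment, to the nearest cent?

€610.21

Monthly rate r = 22%/12 = 1.83333% = 0.0183333.
Each month: B ← B·(1+r) − €48.00.
Month 1: interest €15.58; balance after payment €817.58.
Month 2: interest €14.99; balance after payment €784.57.
Month 3: interest €14.38; balance after payment €750.96.
Month 4: interest €13.77; balance after payment €716.72.
Month 5: interest €13.14; balance after payment €681.86.
Month 6: interest €12.50; balance after payment €646.36.
Month 7: interest €11.85; balance after payment €610.21.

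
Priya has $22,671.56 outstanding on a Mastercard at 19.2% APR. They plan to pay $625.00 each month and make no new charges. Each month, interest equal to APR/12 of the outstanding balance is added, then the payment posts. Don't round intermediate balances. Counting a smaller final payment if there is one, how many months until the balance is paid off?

Monthly rate r = 19.2%/12 = 1.6% = 0.016.
Recurrence: B ← B·(1+r) − $625.00.
Month 1: interest $362.74; balance after payment $22,409.30.
Month 2: interest $358.55; balance after payment $22,142.85.
Closed form: n = −ln(1 − rB₀/P)/ln(1+r) = −ln(0.41961)/ln(1.016) ≈ 54.710, so the balance reaches zero during payment 55.

55 months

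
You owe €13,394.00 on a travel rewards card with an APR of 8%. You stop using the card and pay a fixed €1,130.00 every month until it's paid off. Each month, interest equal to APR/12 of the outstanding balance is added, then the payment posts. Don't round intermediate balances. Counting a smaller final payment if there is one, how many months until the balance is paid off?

13 payments

Monthly rate r = 8%/12 = 0.666667% = 0.00666667.
Recurrence: B ← B·(1+r) − €1,130.00.
Month 1: interest €89.29; balance after payment €12,353.29.
Month 2: interest €82.36; balance after payment €11,305.65.
Closed form: n = −ln(1 − rB₀/P)/ln(1+r) = −ln(0.92098)/ln(1.00667) ≈ 12.389, so the balance reaches zero during payment 13.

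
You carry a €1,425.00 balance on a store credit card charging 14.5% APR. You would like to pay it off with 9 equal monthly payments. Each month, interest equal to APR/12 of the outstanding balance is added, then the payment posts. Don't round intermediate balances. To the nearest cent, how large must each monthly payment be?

Monthly rate r = 14.5%/12 = 1.20833% = 0.0120833.
Level-payment amortization: P = B₀·r / (1 − (1+r)^(−n)) = 1425.00·0.0120833 / (1 − 1.01208^(−9)).
Denominator 1 − (1+r)^(−9) = 0.102460559.
P = 17.2188 / 0.102460559 ≈ 168.05.

€168.05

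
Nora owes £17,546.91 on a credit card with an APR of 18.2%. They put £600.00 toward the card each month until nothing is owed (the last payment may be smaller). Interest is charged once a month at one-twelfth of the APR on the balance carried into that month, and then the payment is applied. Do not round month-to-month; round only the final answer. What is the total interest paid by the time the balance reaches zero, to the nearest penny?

Monthly rate r = 18.2%/12 = 1.51667% = 0.0151667.
Payoff takes n = ⌈−ln(1 − rB₀/P)/ln(1+r)⌉ = ⌈38.941⌉ = 39 payments; the last is £564.90.
Total paid = 38·£600.00 + £564.90 = £23,364.90.
Total interest = total paid − principal = £23,364.90 − £17,546.91 = £5,817.99.

£5,817.99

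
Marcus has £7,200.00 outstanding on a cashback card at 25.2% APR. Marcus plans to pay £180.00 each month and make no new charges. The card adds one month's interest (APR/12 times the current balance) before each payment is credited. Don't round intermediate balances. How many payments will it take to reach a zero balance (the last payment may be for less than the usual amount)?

89 payments

Monthly rate r = 25.2%/12 = 2.1% = 0.021.
Recurrence: B ← B·(1+r) − £180.00.
Month 1: interest £151.20; balance after payment £7,171.20.
Month 2: interest £150.60; balance after payment £7,141.80.
Closed form: n = −ln(1 − rB₀/P)/ln(1+r) = −ln(0.16)/ln(1.021) ≈ 88.179, so the balance reaches zero during payment 89.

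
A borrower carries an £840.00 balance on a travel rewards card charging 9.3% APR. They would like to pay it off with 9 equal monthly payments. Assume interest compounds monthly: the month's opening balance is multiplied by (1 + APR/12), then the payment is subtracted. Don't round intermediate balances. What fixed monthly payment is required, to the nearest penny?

£96.99

Monthly rate r = 9.3%/12 = 0.775% = 0.00775.
Level-payment amortization: P = B₀·r / (1 − (1+r)^(−n)) = 840.00·0.00775 / (1 − 1.00775^(−9)).
Denominator 1 − (1+r)^(−9) = 0.067122242.
P = 6.51 / 0.067122242 ≈ 96.99.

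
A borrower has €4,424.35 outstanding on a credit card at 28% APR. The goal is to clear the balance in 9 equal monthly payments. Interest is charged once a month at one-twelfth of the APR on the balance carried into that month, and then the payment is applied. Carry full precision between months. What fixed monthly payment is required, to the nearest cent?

€550.71

Monthly rate r = 28%/12 = 2.33333% = 0.0233333.
Level-payment amortization: P = B₀·r / (1 − (1+r)^(−n)) = 4424.35·0.0233333 / (1 − 1.02333^(−9)).
Denominator 1 − (1+r)^(−9) = 0.187457823.
P = 103.235 / 0.187457823 ≈ 550.71.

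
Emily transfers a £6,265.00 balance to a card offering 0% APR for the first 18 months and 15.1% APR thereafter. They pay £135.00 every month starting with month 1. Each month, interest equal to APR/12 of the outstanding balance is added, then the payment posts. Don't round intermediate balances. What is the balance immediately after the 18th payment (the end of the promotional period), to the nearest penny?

£3,835.00

Promo months 1–18 at r₀ = 0%/12 = 0; months 19+ at r₁ = 15.1%/12 = 0.0125833.
After month 18 (no interest yet): B = £6,265.00 − 18·£135.00 = £3,835.00.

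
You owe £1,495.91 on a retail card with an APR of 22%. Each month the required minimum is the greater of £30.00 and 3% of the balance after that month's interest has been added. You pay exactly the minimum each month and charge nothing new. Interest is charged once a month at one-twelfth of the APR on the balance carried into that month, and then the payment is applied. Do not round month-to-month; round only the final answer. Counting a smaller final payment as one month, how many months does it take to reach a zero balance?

Monthly rate r = 22%/12 = 1.83333% = 0.0183333.
While 3% of the post-interest balance exceeds £30.00, each month B ← (B·(1+r))·(1 − 0.03), i.e. B shrinks by the factor (1+r)·0.97 = 0.98778.
This holds for months 1–35. Entering month 36 the balance is £972.89; 3% of the post-interest balance is now below £30.00, so the flat £30.00 minimum applies from here.
From month 36 a fixed £30.00 at rate r clears £972.89 in 50 more payments. Total: 35 + 50 = 85 months.

85 months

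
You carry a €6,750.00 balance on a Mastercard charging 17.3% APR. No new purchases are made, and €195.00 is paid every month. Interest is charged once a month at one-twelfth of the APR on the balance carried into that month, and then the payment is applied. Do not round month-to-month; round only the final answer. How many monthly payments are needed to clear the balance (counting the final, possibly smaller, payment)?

49 months

Monthly rate r = 17.3%/12 = 1.44167% = 0.0144167.
Recurrence: B ← B·(1+r) − €195.00.
Month 1: interest €97.31; balance after payment €6,652.31.
Month 2: interest €95.90; balance after payment €6,553.22.
Closed form: n = −ln(1 − rB₀/P)/ln(1+r) = −ln(0.50096)/ln(1.01442) ≈ 48.291, so the balance reaches zero during payment 49.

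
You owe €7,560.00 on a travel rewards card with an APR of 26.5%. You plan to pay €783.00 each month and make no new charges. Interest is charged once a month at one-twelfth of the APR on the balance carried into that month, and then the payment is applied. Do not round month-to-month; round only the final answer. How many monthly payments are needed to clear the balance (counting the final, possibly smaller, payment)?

Monthly rate r = 26.5%/12 = 2.20833% = 0.0220833.
Recurrence: B ← B·(1+r) − €783.00.
Month 1: interest €166.95; balance after payment €6,943.95.
Month 2: interest €153.35; balance after payment €6,314.30.
Closed form: n = −ln(1 − rB₀/P)/ln(1+r) = −ln(0.78678)/ln(1.02208) ≈ 10.979, so the balance reaches zero during payment 11.

11 payments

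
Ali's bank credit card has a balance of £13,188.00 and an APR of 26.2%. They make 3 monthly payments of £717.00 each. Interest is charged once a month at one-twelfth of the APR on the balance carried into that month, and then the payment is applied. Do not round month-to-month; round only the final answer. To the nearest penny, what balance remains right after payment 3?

Monthly rate r = 26.2%/12 = 2.18333% = 0.0218333.
Each month: B ← B·(1+r) − £717.00.
Month 1: interest £287.94; balance after payment £12,758.94.
Month 2: interest £278.57; balance after payment £12,320.51.
Month 3: interest £269.00; balance after payment £11,872.51.

£11,872.51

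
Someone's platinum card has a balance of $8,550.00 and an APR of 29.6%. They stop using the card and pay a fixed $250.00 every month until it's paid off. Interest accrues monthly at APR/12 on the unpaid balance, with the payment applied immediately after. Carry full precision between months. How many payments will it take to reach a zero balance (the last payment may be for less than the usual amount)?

Monthly rate r = 29.6%/12 = 2.46667% = 0.0246667.
Recurrence: B ← B·(1+r) − $250.00.
Month 1: interest $210.90; balance after payment $8,510.90.
Month 2: interest $209.94; balance after payment $8,470.84.
Closed form: n = −ln(1 − rB₀/P)/ln(1+r) = −ln(0.1564)/ln(1.02467) ≈ 76.140, so the balance reaches zero during payment 77.

77 months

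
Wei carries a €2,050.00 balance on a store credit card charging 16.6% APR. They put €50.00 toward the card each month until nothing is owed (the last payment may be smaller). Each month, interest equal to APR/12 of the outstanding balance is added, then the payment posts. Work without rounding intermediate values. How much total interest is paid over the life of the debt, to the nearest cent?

Monthly rate r = 16.6%/12 = 1.38333% = 0.0138333.
Payoff takes n = ⌈−ln(1 − rB₀/P)/ln(1+r)⌉ = ⌈60.953⌉ = 61 payments; the last is €47.66.
Total paid = 60·€50.00 + €47.66 = €3,047.66.
Total interest = total paid − principal = €3,047.66 − €2,050.00 = €997.66.

€997.66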